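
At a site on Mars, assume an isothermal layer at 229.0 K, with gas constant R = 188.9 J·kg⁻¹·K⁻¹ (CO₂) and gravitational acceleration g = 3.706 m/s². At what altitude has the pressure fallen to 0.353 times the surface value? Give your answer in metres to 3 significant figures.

z ≈ 12200 m

Scale height: H = RT/g = 188.9 × 229.0 / 3.706 = 11672 m.
Set P/P₀ = exp(−z/H) = 0.353, so z = −H ln(0.353).
−ln(0.353) = 1.0413; z = 11672 × 1.0413 = 12154 m.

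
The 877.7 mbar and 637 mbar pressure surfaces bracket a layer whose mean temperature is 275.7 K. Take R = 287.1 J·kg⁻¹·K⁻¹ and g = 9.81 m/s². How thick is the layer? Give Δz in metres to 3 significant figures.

Δz ≈ 2590 m

Hypsometric equation: Δz = (R T̄/g) ln(P₁/P₂).
R T̄/g = 287.1 × 275.7 / 9.81 = 8068.7 m.
ln(877.7/637) = ln(1.3779) = 0.32056.
Δz = 8068.7 × 0.32056 = 2586.5 m.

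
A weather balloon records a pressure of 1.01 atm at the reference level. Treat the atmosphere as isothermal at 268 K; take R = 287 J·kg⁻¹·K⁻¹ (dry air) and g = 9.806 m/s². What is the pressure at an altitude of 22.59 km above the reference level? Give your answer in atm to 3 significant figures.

P ≈ 0.0567 atm

Scale height: H = RT/g = 287 × 268 / 9.806 = 7843.8 m.
Barometric formula: P = P₀ exp(−z/H).
z/H = 22590/7843.8 = 2.8800; exp(−2.8800) = 0.056135.
P = 1.01 × 0.056135 = 0.056696 atm.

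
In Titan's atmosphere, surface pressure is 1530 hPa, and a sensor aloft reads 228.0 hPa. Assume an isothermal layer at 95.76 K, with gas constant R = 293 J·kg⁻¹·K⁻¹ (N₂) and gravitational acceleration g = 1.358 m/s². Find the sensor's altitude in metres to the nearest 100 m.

z ≈ 39300 m

Scale height: H = RT/g = 293 × 95.76 / 1.358 = 20661 m.
Invert the barometric formula: z = H ln(P₀/P).
P₀/P = 1530/228.0 = 6.7105; ln(6.7105) = 1.9037.
z = 20661 × 1.9037 = 39332 m.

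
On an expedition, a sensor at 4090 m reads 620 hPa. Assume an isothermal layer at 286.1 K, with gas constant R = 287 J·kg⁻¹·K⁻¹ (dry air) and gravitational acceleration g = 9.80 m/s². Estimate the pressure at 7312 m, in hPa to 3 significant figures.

Scale height: H = RT/g = 287 × 286.1 / 9.80 = 8378.6 m.
Between two levels, P₂ = P₁ exp(−Δz/H) with Δz = z₂ − z₁.
Δz = 7312.0 − 4090.0 = 3222.0 m; Δz/H = 3222.0/8378.6 = 0.38455.
P₂ = 620 × exp(−0.38455) = 620 × 0.68076 = 422.07 hPa.

P ≈ 422 hPa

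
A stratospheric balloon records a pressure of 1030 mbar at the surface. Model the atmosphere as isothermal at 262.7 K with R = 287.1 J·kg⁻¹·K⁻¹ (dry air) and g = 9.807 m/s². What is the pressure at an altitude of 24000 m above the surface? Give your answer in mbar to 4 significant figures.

P ≈ 45.45 mbar

Scale height: H = RT/g = 287.1 × 262.7 / 9.807 = 7690.5 m.
Barometric formula: P = P₀ exp(−z/H).
z/H = 24000/7690.5 = 3.1207; exp(−3.1207) = 0.044126.
P = 1030 × 0.044126 = 45.450 mbar.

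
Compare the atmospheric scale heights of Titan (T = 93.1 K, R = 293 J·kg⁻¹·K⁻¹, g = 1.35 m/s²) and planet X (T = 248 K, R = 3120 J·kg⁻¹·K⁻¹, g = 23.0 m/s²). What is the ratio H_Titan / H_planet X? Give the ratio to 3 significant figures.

H_Titan/H_planet X ≈ 0.601

H = RT/g for each body.
H_Titan = 293 × 93.1 / 1.35 = 20206 m.
H_planet X = 3120 × 248 / 23.0 = 33642 m.
H_Titan/H_planet X = 20206/33642 = 0.60062.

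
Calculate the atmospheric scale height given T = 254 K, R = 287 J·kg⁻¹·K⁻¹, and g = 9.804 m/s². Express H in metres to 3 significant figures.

The scale height of an isothermal atmosphere is H = RT/g.
H = 287 × 254 / 9.804 = 72898/9.804 = 7435.5 m.

H ≈ 7440 m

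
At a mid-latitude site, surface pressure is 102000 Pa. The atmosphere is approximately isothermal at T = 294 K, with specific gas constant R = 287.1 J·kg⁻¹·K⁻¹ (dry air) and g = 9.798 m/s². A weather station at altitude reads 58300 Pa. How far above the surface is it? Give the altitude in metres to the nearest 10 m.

z ≈ 4820 m

Scale height: H = RT/g = 287.1 × 294 / 9.798 = 8614.8 m.
Invert the barometric formula: z = H ln(P₀/P).
P₀/P = 102000/58300 = 1.7496; ln(1.7496) = 0.55939.
z = 8614.8 × 0.55939 = 4819.0 m.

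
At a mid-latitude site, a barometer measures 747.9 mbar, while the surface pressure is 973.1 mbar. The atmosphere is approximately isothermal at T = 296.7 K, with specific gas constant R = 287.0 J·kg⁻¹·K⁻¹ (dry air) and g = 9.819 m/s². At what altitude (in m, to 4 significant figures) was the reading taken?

Scale height: H = RT/g = 287.0 × 296.7 / 9.819 = 8672.3 m.
Invert the barometric formula: z = H ln(P₀/P).
P₀/P = 973.1/747.9 = 1.3011; ln(1.3011) = 0.26321.
z = 8672.3 × 0.26321 = 2282.6 m.

z ≈ 2283 m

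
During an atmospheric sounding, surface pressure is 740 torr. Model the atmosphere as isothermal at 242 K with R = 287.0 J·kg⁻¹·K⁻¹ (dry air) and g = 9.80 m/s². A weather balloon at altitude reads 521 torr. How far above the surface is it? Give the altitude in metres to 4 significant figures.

z ≈ 2487 m

Scale height: H = RT/g = 287.0 × 242 / 9.80 = 7087.1 m.
Invert the barometric formula: z = H ln(P₀/P).
P₀/P = 740/521 = 1.4203; ln(1.4203) = 0.35087.
z = 7087.1 × 0.35087 = 2486.7 m.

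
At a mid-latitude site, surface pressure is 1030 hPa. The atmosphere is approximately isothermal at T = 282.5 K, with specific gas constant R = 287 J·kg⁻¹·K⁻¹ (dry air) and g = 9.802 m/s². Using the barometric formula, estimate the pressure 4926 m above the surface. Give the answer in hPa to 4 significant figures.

P ≈ 567.8 hPa

Scale height: H = RT/g = 287 × 282.5 / 9.802 = 8271.5 m.
Barometric formula: P = P₀ exp(−z/H).
z/H = 4926.0/8271.5 = 0.59554; exp(−0.59554) = 0.55126.
P = 1030 × 0.55126 = 567.80 hPa.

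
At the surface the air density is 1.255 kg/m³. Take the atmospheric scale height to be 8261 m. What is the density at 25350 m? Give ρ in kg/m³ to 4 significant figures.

In an isothermal atmosphere, density decays like pressure: ρ = ρ₀ exp(−z/H).
z/H = 25350/8261.0 = 3.0686; exp(−3.0686) = 0.046486.
ρ = 1.255 × 0.046486 = 0.058340 kg/m³.

ρ ≈ 0.05834 kg/m³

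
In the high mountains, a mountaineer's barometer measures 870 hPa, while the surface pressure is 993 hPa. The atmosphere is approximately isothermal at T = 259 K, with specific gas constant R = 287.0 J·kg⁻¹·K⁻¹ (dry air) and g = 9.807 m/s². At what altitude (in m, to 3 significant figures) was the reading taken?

Scale height: H = RT/g = 287.0 × 259 / 9.807 = 7579.6 m.
Invert the barometric formula: z = H ln(P₀/P).
P₀/P = 993/870 = 1.1414; ln(1.1414) = 0.13226.
z = 7579.6 × 0.13226 = 1002.5 m.

z ≈ 1000 m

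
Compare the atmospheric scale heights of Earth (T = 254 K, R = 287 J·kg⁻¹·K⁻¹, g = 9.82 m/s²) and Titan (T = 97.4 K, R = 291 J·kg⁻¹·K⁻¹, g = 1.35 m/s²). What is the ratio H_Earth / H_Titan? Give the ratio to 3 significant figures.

H = RT/g for each body.
H_Earth = 287 × 254 / 9.82 = 7423.4 m.
H_Titan = 291 × 97.4 / 1.35 = 20995 m.
H_Earth/H_Titan = 7423.4/20995 = 0.35358.

H_Earth/H_Titan ≈ 0.354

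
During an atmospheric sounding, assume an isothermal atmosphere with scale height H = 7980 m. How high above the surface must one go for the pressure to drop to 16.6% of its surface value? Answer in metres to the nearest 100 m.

Set P/P₀ = exp(−z/H) = 0.166, so z = −H ln(0.166).
−ln(0.166) = 1.7958; z = 7980.0 × 1.7958 = 14330 m.

z ≈ 14300 m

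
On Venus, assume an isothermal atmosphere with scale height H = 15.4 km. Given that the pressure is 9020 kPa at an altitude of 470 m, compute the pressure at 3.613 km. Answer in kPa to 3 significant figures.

P ≈ 7350 kPa

Between two levels, P₂ = P₁ exp(−Δz/H) with Δz = z₂ − z₁.
Δz = 3613.0 − 470.00 = 3143.0 m; Δz/H = 3143.0/15400 = 0.20409.
P₂ = 9020 × exp(−0.20409) = 9020 × 0.81539 = 7354.8 kPa.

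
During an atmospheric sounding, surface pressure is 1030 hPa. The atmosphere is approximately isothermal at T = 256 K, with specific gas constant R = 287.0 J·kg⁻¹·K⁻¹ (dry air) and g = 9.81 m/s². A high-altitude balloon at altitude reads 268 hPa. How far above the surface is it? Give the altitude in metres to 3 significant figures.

z ≈ 10100 m

Scale height: H = RT/g = 287.0 × 256 / 9.81 = 7489.5 m.
Invert the barometric formula: z = H ln(P₀/P).
P₀/P = 1030/268 = 3.8433; ln(3.8433) = 1.3463.
z = 7489.5 × 1.3463 = 10083 m.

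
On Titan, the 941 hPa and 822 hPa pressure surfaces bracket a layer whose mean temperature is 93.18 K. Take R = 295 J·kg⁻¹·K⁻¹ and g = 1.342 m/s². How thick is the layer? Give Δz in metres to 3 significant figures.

Hypsometric equation: Δz = (R T̄/g) ln(P₁/P₂).
R T̄/g = 295 × 93.18 / 1.342 = 20483 m.
ln(941/822) = ln(1.1448) = 0.13523.
Δz = 20483 × 0.13523 = 2769.9 m.

Δz ≈ 2770 m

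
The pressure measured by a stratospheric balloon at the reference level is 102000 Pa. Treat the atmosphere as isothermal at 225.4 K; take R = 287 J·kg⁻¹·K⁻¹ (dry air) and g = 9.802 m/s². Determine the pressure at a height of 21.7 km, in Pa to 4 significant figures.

P ≈ 3807 Pa

Scale height: H = RT/g = 287 × 225.4 / 9.802 = 6599.7 m.
Barometric formula: P = P₀ exp(−z/H).
z/H = 21700/6599.7 = 3.2880; exp(−3.2880) = 0.037328.
P = 102000 × 0.037328 = 3807.5 Pa.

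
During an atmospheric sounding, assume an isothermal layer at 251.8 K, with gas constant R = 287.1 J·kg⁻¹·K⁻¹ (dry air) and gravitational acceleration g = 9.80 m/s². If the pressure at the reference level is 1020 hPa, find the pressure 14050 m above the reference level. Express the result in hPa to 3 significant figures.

P ≈ 152 hPa

Scale height: H = RT/g = 287.1 × 251.8 / 9.80 = 7376.7 m.
Barometric formula: P = P₀ exp(−z/H).
z/H = 14050/7376.7 = 1.9046; exp(−1.9046) = 0.14888.
P = 1020 × 0.14888 = 151.86 hPa.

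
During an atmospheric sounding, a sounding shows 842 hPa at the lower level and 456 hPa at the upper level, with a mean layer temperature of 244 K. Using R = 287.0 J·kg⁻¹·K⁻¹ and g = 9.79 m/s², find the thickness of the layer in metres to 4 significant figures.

Hypsometric equation: Δz = (R T̄/g) ln(P₁/P₂).
R T̄/g = 287.0 × 244 / 9.79 = 7153.0 m.
ln(842/456) = ln(1.8465) = 0.61329.
Δz = 7153.0 × 0.61329 = 4386.9 m.

Δz ≈ 4387 m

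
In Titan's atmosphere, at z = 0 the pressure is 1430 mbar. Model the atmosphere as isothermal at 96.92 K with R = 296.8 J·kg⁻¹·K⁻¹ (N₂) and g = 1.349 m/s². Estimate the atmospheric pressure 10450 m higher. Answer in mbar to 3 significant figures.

P ≈ 876 mbar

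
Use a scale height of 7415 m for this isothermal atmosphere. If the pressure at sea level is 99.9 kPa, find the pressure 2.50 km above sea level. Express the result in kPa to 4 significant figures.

P ≈ 71.31 kPa

Barometric formula: P = P₀ exp(−z/H).
z/H = 2500.0/7415.0 = 0.33715; exp(−0.33715) = 0.71380.
P = 99.9 × 0.71380 = 71.309 kPa.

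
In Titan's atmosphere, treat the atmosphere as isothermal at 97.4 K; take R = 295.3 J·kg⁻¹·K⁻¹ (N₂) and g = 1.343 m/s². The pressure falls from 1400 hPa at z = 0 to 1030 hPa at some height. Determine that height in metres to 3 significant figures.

z ≈ 6570 m

Scale height: H = RT/g = 295.3 × 97.4 / 1.343 = 21416 m.
Invert the barometric formula: z = H ln(P₀/P).
P₀/P = 1400/1030 = 1.3592; ln(1.3592) = 0.30690.
z = 21416 × 0.30690 = 6572.6 m.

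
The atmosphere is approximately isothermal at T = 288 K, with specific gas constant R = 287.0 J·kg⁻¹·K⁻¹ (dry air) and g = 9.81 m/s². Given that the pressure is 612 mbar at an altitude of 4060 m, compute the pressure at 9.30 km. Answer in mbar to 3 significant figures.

P ≈ 329 mbar

Scale height: H = RT/g = 287.0 × 288 / 9.81 = 8425.7 m.
Between two levels, P₂ = P₁ exp(−Δz/H) with Δz = z₂ − z₁.
Δz = 9300.0 − 4060.0 = 5240.0 m; Δz/H = 5240.0/8425.7 = 0.62191.
P₂ = 612 × exp(−0.62191) = 612 × 0.53692 = 328.60 mbar.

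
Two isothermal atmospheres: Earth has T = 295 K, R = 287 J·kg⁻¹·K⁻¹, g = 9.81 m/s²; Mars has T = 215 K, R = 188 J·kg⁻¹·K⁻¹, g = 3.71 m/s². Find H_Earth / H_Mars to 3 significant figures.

H_Earth/H_Mars ≈ 0.792

H = RT/g for each body.
H_Earth = 287 × 295 / 9.81 = 8630.5 m.
H_Mars = 188 × 215 / 3.71 = 10895 m.
H_Earth/H_Mars = 8630.5/10895 = 0.79215.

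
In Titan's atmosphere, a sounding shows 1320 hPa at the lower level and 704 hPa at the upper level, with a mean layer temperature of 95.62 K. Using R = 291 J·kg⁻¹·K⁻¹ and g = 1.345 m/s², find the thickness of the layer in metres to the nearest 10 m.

Δz ≈ 13000 m

Hypsometric equation: Δz = (R T̄/g) ln(P₁/P₂).
R T̄/g = 291 × 95.62 / 1.345 = 20688 m.
ln(1320/704) = ln(1.8750) = 0.62861.
Δz = 20688 × 0.62861 = 13005 m.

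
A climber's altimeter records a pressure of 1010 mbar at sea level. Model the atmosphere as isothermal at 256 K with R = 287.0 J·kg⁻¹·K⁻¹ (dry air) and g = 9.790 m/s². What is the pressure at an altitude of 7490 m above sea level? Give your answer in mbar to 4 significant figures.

Scale height: H = RT/g = 287.0 × 256 / 9.790 = 7504.8 m.
Barometric formula: P = P₀ exp(−z/H).
z/H = 7490.0/7504.8 = 0.99803; exp(−0.99803) = 0.36860.
P = 1010 × 0.36860 = 372.29 mbar.

P ≈ 372.3 mbar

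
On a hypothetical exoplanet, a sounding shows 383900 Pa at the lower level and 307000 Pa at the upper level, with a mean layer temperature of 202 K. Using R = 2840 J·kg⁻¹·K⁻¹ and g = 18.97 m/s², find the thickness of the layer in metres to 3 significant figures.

Δz ≈ 6760 m

Hypsometric equation: Δz = (R T̄/g) ln(P₁/P₂).
R T̄/g = 2840 × 202 / 18.97 = 30241 m.
ln(383900/307000) = ln(1.2505) = 0.22354.
Δz = 30241 × 0.22354 = 6760.1 m.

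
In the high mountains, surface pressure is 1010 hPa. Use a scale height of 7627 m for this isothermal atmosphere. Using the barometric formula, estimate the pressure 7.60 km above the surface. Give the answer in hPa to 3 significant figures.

Barometric formula: P = P₀ exp(−z/H).
z/H = 7600.0/7627.0 = 0.99646; exp(−0.99646) = 0.36918.
P = 1010 × 0.36918 = 372.87 hPa.

P ≈ 373 hPa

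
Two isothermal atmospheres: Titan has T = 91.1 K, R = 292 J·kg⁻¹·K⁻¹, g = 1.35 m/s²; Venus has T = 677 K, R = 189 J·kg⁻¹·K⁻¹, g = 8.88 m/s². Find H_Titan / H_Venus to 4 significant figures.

H_Titan/H_Venus ≈ 1.368

H = RT/g for each body.
H_Titan = 292 × 91.1 / 1.35 = 19705 m.
H_Venus = 189 × 677 / 8.88 = 14409 m.
H_Titan/H_Venus = 19705/14409 = 1.3675.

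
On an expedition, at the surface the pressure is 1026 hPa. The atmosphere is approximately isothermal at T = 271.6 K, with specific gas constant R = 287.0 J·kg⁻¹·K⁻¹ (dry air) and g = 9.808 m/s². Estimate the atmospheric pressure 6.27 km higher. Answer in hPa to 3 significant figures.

Scale height: H = RT/g = 287.0 × 271.6 / 9.808 = 7947.5 m.
Barometric formula: P = P₀ exp(−z/H).
z/H = 6270.0/7947.5 = 0.78893; exp(−0.78893) = 0.45433.
P = 1026 × 0.45433 = 466.14 hPa.

P ≈ 466 hPa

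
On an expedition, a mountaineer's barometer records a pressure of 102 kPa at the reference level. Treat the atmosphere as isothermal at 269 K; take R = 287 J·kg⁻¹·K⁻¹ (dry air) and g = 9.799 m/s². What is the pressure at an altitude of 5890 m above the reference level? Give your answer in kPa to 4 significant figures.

Scale height: H = RT/g = 287 × 269 / 9.799 = 7878.7 m.
Barometric formula: P = P₀ exp(−z/H).
z/H = 5890.0/7878.7 = 0.74759; exp(−0.74759) = 0.47351.
P = 102 × 0.47351 = 48.298 kPa.

P ≈ 48.30 kPa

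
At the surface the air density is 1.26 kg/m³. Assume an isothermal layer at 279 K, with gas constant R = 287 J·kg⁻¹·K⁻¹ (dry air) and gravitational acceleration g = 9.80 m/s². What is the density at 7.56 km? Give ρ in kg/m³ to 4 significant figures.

ρ ≈ 0.4995 kg/m³

Scale height: H = RT/g = 287 × 279 / 9.80 = 8170.7 m.
In an isothermal atmosphere, density decays like pressure: ρ = ρ₀ exp(−z/H).
z/H = 7560.0/8170.7 = 0.92526; exp(−0.92526) = 0.39643.
ρ = 1.26 × 0.39643 = 0.49950 kg/m³.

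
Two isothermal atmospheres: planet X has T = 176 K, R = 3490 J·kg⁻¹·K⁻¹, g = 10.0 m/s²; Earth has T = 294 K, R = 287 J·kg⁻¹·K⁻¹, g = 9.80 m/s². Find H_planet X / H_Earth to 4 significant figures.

H_planet X/H_Earth ≈ 7.134

H = RT/g for each body.
H_planet X = 3490 × 176 / 10.0 = 61424 m.
H_Earth = 287 × 294 / 9.80 = 8610.0 m.
H_planet X/H_Earth = 61424/8610.0 = 7.1340.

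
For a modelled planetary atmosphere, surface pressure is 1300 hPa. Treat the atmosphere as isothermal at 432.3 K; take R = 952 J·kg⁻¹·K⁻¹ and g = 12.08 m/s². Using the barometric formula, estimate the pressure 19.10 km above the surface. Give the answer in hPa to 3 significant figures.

Scale height: H = RT/g = 952 × 432.3 / 12.08 = 34069 m.
Barometric formula: P = P₀ exp(−z/H).
z/H = 19100/34069 = 0.56063; exp(−0.56063) = 0.57085.
P = 1300 × 0.57085 = 742.10 hPa.

P ≈ 742 hPa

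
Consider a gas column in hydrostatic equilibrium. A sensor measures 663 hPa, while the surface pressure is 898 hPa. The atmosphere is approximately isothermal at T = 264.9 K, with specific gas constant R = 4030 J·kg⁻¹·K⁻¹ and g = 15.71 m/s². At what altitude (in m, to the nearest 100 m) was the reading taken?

z ≈ 20600 m

Scale height: H = RT/g = 4030 × 264.9 / 15.71 = 67953 m.
Invert the barometric formula: z = H ln(P₀/P).
P₀/P = 898/663 = 1.3544; ln(1.3544) = 0.30336.
z = 67953 × 0.30336 = 20614 m.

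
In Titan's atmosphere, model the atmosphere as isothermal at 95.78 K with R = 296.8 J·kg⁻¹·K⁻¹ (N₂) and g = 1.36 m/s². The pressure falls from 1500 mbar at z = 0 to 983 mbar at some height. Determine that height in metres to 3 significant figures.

z ≈ 8830 m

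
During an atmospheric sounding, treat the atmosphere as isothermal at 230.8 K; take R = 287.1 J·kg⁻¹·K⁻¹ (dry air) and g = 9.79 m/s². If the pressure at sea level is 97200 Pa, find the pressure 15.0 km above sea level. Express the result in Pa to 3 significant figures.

Scale height: H = RT/g = 287.1 × 230.8 / 9.79 = 6768.4 m.
Barometric formula: P = P₀ exp(−z/H).
z/H = 15000/6768.4 = 2.2162; exp(−2.2162) = 0.10902.
P = 97200 × 0.10902 = 10597 Pa.

P ≈ 10600 Pa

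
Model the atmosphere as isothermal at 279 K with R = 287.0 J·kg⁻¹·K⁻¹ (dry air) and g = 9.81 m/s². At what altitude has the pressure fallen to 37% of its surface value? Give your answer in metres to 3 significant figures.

z ≈ 8120 m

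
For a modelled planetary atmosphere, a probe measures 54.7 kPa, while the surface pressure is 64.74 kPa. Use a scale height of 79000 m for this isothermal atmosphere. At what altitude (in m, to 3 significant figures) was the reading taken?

Invert the barometric formula: z = H ln(P₀/P).
P₀/P = 64.74/54.7 = 1.1835; ln(1.1835) = 0.16848.
z = 79000 × 0.16848 = 13310 m.

z ≈ 13300 m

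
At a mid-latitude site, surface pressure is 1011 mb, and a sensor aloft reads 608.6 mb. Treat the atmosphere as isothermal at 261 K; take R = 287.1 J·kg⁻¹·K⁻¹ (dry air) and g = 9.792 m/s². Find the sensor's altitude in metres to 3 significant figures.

Scale height: H = RT/g = 287.1 × 261 / 9.792 = 7652.5 m.
Invert the barometric formula: z = H ln(P₀/P).
P₀/P = 1011/608.6 = 1.6612; ln(1.6612) = 0.50754.
z = 7652.5 × 0.50754 = 3883.9 m.

z ≈ 3880 m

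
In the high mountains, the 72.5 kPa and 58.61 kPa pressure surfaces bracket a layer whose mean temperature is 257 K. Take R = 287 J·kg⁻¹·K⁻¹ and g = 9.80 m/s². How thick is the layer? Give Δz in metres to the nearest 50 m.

Hypsometric equation: Δz = (R T̄/g) ln(P₁/P₂).
R T̄/g = 287 × 257 / 9.80 = 7526.4 m.
ln(72.5/58.61) = ln(1.2370) = 0.21269.
Δz = 7526.4 × 0.21269 = 1600.8 m.

Δz ≈ 1600 m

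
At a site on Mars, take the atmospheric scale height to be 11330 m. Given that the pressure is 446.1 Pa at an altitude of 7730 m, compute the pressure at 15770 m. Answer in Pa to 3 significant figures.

Between two levels, P₂ = P₁ exp(−Δz/H) with Δz = z₂ − z₁.
Δz = 15770 − 7730.0 = 8040.0 m; Δz/H = 8040.0/11330 = 0.70962.
P₂ = 446.1 × exp(−0.70962) = 446.1 × 0.49183 = 219.41 Pa.

P ≈ 219 Pa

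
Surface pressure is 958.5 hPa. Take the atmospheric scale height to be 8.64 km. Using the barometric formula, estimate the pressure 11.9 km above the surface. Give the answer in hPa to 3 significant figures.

Barometric formula: P = P₀ exp(−z/H).
z/H = 11900/8640.0 = 1.3773; exp(−1.3773) = 0.25226.
P = 958.5 × 0.25226 = 241.79 hPa.

P ≈ 242 hPa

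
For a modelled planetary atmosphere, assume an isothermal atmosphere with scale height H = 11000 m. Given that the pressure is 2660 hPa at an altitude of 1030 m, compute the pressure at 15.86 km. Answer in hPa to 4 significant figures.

Between two levels, P₂ = P₁ exp(−Δz/H) with Δz = z₂ − z₁.
Δz = 15860 − 1030.0 = 14830 m; Δz/H = 14830/11000 = 1.3482.
P₂ = 2660 × exp(−1.3482) = 2660 × 0.25971 = 690.83 hPa.

P ≈ 690.8 hPa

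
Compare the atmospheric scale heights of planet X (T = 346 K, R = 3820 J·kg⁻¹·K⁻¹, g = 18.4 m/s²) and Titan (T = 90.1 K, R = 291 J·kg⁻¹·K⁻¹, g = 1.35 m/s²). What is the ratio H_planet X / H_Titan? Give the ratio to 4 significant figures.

H = RT/g for each body.
H_planet X = 3820 × 346 / 18.4 = 71833 m.
H_Titan = 291 × 90.1 / 1.35 = 19422 m.
H_planet X/H_Titan = 71833/19422 = 3.6985.

H_planet X/H_Titan ≈ 3.699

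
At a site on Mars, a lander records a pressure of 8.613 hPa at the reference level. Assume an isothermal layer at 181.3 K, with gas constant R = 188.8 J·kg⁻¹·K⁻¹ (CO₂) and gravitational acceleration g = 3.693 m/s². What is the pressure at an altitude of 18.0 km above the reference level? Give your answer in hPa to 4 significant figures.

P ≈ 1.235 hPa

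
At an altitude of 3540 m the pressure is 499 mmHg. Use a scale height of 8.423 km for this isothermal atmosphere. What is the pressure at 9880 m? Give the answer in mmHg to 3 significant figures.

Between two levels, P₂ = P₁ exp(−Δz/H) with Δz = z₂ − z₁.
Δz = 9880.0 − 3540.0 = 6340.0 m; Δz/H = 6340.0/8423.0 = 0.75270.
P₂ = 499 × exp(−0.75270) = 499 × 0.47109 = 235.07 mmHg.

P ≈ 235 mmHg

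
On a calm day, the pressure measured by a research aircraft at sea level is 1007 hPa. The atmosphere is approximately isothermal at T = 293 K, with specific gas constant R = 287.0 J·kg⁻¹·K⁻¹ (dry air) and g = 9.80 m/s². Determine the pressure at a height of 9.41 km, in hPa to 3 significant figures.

Scale height: H = RT/g = 287.0 × 293 / 9.80 = 8580.7 m.
Barometric formula: P = P₀ exp(−z/H).
z/H = 9410.0/8580.7 = 1.0966; exp(−1.0966) = 0.33400.
P = 1007 × 0.33400 = 336.34 hPa.

P ≈ 336 hPa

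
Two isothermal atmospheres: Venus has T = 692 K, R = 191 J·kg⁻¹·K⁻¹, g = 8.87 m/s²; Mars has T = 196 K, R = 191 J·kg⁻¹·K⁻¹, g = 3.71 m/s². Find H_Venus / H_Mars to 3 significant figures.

H = RT/g for each body.
H_Venus = 191 × 692 / 8.87 = 14901 m.
H_Mars = 191 × 196 / 3.71 = 10091 m.
H_Venus/H_Mars = 14901/10091 = 1.4767.

H_Venus/H_Mars ≈ 1.48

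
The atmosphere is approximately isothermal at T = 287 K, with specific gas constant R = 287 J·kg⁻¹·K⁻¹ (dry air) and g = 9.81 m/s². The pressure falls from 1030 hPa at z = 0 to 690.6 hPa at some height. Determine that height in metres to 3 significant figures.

z ≈ 3360 m

Scale height: H = RT/g = 287 × 287 / 9.81 = 8396.4 m.
Invert the barometric formula: z = H ln(P₀/P).
P₀/P = 1030/690.6 = 1.4915; ln(1.4915) = 0.39978.
z = 8396.4 × 0.39978 = 3356.7 m.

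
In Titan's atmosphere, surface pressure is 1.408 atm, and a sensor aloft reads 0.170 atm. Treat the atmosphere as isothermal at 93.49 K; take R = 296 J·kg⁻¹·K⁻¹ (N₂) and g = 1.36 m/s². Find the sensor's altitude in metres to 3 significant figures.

Scale height: H = RT/g = 296 × 93.49 / 1.36 = 20348 m.
Invert the barometric formula: z = H ln(P₀/P).
P₀/P = 1.408/0.170 = 8.2824; ln(8.2824) = 2.1141.
z = 20348 × 2.1141 = 43018 m.

z ≈ 43000 m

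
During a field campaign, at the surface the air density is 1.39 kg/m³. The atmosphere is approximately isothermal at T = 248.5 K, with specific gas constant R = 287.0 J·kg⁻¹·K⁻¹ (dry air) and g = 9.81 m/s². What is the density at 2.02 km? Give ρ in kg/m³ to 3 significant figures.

Scale height: H = RT/g = 287.0 × 248.5 / 9.81 = 7270.1 m.
In an isothermal atmosphere, density decays like pressure: ρ = ρ₀ exp(−z/H).
z/H = 2020.0/7270.1 = 0.27785; exp(−0.27785) = 0.75741.
ρ = 1.39 × 0.75741 = 1.0528 kg/m³.

ρ ≈ 1.05 kg/m³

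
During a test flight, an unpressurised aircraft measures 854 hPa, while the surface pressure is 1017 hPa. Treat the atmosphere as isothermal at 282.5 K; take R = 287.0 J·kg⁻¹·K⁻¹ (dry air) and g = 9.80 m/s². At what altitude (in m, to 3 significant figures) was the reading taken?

Scale height: H = RT/g = 287.0 × 282.5 / 9.80 = 8273.2 m.
Invert the barometric formula: z = H ln(P₀/P).
P₀/P = 1017/854 = 1.1909; ln(1.1909) = 0.17471.
z = 8273.2 × 0.17471 = 1445.4 m.

z ≈ 1450 m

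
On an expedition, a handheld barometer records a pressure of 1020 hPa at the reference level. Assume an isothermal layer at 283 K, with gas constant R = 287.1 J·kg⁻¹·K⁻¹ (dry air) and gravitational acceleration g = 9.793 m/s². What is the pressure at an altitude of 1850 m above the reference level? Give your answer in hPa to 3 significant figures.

Scale height: H = RT/g = 287.1 × 283 / 9.793 = 8296.7 m.
Barometric formula: P = P₀ exp(−z/H).
z/H = 1850.0/8296.7 = 0.22298; exp(−0.22298) = 0.80013.
P = 1020 × 0.80013 = 816.13 hPa.

P ≈ 816 hPa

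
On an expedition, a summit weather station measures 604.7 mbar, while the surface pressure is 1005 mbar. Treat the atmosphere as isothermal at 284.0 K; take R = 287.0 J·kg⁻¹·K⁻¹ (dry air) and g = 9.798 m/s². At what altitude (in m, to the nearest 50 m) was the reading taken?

z ≈ 4250 m

Scale height: H = RT/g = 287.0 × 284.0 / 9.798 = 8318.8 m.
Invert the barometric formula: z = H ln(P₀/P).
P₀/P = 1005/604.7 = 1.6620; ln(1.6620) = 0.50802.
z = 8318.8 × 0.50802 = 4226.1 m.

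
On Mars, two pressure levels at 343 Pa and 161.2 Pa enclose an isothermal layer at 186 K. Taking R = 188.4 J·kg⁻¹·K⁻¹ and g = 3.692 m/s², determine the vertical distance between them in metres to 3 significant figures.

Hypsometric equation: Δz = (R T̄/g) ln(P₁/P₂).
R T̄/g = 188.4 × 186 / 3.692 = 9491.4 m.
ln(343/161.2) = ln(2.1278) = 0.75509.
Δz = 9491.4 × 0.75509 = 7166.9 m.

Δz ≈ 7170 m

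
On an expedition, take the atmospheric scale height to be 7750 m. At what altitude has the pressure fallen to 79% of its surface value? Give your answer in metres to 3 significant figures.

Set P/P₀ = exp(−z/H) = 0.79, so z = −H ln(0.79).
−ln(0.79) = 0.23572; z = 7750.0 × 0.23572 = 1826.8 m.

z ≈ 1830 m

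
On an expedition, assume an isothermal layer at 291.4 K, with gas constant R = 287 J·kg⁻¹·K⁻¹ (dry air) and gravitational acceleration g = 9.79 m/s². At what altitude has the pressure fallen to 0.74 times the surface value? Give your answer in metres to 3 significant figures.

z ≈ 2570 m

Scale height: H = RT/g = 287 × 291.4 / 9.79 = 8542.6 m.
Set P/P₀ = exp(−z/H) = 0.74, so z = −H ln(0.74).
−ln(0.74) = 0.30111; z = 8542.6 × 0.30111 = 2572.3 m.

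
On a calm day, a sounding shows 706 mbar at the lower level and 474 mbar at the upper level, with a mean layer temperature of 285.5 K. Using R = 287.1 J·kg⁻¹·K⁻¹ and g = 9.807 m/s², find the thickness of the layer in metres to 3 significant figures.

Δz ≈ 3330 m

Hypsometric equation: Δz = (R T̄/g) ln(P₁/P₂).
R T̄/g = 287.1 × 285.5 / 9.807 = 8358.0 m.
ln(706/474) = ln(1.4895) = 0.39844.
Δz = 8358.0 × 0.39844 = 3330.2 m.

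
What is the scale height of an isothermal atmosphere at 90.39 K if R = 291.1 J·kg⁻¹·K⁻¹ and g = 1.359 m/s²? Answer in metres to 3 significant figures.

The scale height of an isothermal atmosphere is H = RT/g.
H = 291.1 × 90.39 / 1.359 = 26313/1.359 = 19362 m.

H ≈ 19400 m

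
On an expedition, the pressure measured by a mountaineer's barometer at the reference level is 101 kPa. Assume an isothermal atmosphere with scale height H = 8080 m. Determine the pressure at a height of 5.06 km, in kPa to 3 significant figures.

Barometric formula: P = P₀ exp(−z/H).
z/H = 5060.0/8080.0 = 0.62624; exp(−0.62624) = 0.53460.
P = 101 × 0.53460 = 53.995 kPa.

P ≈ 54.0 kPa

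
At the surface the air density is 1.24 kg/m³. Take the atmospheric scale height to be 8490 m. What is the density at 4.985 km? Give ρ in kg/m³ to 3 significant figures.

ρ ≈ 0.689 kg/m³

In an isothermal atmosphere, density decays like pressure: ρ = ρ₀ exp(−z/H).
z/H = 4985.0/8490.0 = 0.58716; exp(−0.58716) = 0.55590.
ρ = 1.24 × 0.55590 = 0.68932 kg/m³.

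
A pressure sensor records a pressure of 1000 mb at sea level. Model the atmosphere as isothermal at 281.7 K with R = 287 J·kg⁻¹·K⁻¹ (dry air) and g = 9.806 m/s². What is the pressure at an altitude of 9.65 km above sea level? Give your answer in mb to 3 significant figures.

Scale height: H = RT/g = 287 × 281.7 / 9.806 = 8244.7 m.
Barometric formula: P = P₀ exp(−z/H).
z/H = 9650.0/8244.7 = 1.1704; exp(−1.1704) = 0.31024.
P = 1000 × 0.31024 = 310.24 mb.

P ≈ 310 mb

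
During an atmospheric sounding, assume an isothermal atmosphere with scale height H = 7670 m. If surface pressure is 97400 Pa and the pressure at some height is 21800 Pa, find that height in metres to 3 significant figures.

z ≈ 11500 m

Invert the barometric formula: z = H ln(P₀/P).
P₀/P = 97400/21800 = 4.4679; ln(4.4679) = 1.4969.
z = 7670.0 × 1.4969 = 11481 m.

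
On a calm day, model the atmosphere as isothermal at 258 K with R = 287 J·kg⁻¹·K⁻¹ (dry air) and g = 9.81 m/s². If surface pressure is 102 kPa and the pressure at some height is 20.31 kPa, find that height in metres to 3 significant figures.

Scale height: H = RT/g = 287 × 258 / 9.81 = 7548.0 m.
Invert the barometric formula: z = H ln(P₀/P).
P₀/P = 102/20.31 = 5.0222; ln(5.0222) = 1.6139.
z = 7548.0 × 1.6139 = 12182 m.

z ≈ 12200 m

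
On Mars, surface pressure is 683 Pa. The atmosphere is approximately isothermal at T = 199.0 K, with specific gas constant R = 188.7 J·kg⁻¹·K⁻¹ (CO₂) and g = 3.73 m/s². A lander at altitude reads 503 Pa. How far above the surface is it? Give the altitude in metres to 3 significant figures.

Scale height: H = RT/g = 188.7 × 199.0 / 3.73 = 10067 m.
Invert the barometric formula: z = H ln(P₀/P).
P₀/P = 683/503 = 1.3579; ln(1.3579) = 0.30594.
z = 10067 × 0.30594 = 3079.9 m.

z ≈ 3080 m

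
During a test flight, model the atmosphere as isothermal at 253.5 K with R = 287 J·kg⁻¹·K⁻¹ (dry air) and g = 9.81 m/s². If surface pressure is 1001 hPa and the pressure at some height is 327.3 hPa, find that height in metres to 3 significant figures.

z ≈ 8290 m

Scale height: H = RT/g = 287 × 253.5 / 9.81 = 7416.4 m.
Invert the barometric formula: z = H ln(P₀/P).
P₀/P = 1001/327.3 = 3.0584; ln(3.0584) = 1.1179.
z = 7416.4 × 1.1179 = 8290.8 m.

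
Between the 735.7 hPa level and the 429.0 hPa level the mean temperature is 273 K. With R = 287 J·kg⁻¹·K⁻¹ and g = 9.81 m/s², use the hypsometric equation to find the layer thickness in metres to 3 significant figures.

Hypsometric equation: Δz = (R T̄/g) ln(P₁/P₂).
R T̄/g = 287 × 273 / 9.81 = 7986.9 m.
ln(735.7/429.0) = ln(1.7149) = 0.53935.
Δz = 7986.9 × 0.53935 = 4307.7 m.

Δz ≈ 4310 m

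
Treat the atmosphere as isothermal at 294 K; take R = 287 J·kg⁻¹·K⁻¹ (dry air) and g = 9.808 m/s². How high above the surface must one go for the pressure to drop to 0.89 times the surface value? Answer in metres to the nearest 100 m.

Scale height: H = RT/g = 287 × 294 / 9.808 = 8603.0 m.
Set P/P₀ = exp(−z/H) = 0.89, so z = −H ln(0.89).
−ln(0.89) = 0.11653; z = 8603.0 × 0.11653 = 1002.5 m.

z ≈ 1000 m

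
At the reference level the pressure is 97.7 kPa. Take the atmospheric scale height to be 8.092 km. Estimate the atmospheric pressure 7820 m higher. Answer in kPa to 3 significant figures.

P ≈ 37.2 kPa

Barometric formula: P = P₀ exp(−z/H).
z/H = 7820.0/8092.0 = 0.96639; exp(−0.96639) = 0.38045.
P = 97.7 × 0.38045 = 37.170 kPa.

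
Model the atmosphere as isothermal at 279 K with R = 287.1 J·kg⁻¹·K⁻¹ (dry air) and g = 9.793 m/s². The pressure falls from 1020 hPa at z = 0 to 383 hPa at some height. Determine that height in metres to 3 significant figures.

z ≈ 8010 m

Scale height: H = RT/g = 287.1 × 279 / 9.793 = 8179.4 m.
Invert the barometric formula: z = H ln(P₀/P).
P₀/P = 1020/383 = 2.6632; ln(2.6632) = 0.97953.
z = 8179.4 × 0.97953 = 8012.0 m.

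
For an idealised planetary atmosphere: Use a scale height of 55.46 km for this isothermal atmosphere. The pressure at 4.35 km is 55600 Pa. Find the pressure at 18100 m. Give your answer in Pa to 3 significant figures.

P ≈ 43400 Pa

Between two levels, P₂ = P₁ exp(−Δz/H) with Δz = z₂ − z₁.
Δz = 18100 − 4350.0 = 13750 m; Δz/H = 13750/55460 = 0.24793.
P₂ = 55600 × exp(−0.24793) = 55600 × 0.78041 = 43391 Pa.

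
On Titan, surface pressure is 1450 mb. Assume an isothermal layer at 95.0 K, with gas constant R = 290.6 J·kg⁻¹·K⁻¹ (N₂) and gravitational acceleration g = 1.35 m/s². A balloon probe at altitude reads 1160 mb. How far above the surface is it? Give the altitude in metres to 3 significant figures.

z ≈ 4560 m

Scale height: H = RT/g = 290.6 × 95.0 / 1.35 = 20450 m.
Invert the barometric formula: z = H ln(P₀/P).
P₀/P = 1450/1160 = 1.2500; ln(1.2500) = 0.22314.
z = 20450 × 0.22314 = 4563.2 m.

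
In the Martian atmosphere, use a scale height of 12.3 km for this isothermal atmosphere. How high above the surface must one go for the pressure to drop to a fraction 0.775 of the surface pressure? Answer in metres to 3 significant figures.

Set P/P₀ = exp(−z/H) = 0.775, so z = −H ln(0.775).
−ln(0.775) = 0.25489; z = 12300 × 0.25489 = 3135.1 m.

z ≈ 3140 m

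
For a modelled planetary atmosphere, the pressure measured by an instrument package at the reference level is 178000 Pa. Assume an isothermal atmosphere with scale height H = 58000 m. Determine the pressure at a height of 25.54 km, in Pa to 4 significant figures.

Barometric formula: P = P₀ exp(−z/H).
z/H = 25540/58000 = 0.44034; exp(−0.44034) = 0.64382.
P = 178000 × 0.64382 = 114600 Pa.

P ≈ 114600 Pa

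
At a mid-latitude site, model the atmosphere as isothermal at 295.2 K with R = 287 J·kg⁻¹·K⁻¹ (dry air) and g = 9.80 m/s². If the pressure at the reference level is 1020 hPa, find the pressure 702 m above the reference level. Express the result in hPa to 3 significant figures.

Scale height: H = RT/g = 287 × 295.2 / 9.80 = 8645.1 m.
Barometric formula: P = P₀ exp(−z/H).
z/H = 702.00/8645.1 = 0.081202; exp(−0.081202) = 0.92201.
P = 1020 × 0.92201 = 940.45 hPa.

P ≈ 940 hPa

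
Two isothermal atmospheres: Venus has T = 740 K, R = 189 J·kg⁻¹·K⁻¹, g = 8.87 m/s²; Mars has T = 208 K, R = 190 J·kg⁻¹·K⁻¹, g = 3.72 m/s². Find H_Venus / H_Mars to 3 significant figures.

H_Venus/H_Mars ≈ 1.48

H = RT/g for each body.
H_Venus = 189 × 740 / 8.87 = 15768 m.
H_Mars = 190 × 208 / 3.72 = 10624 m.
H_Venus/H_Mars = 15768/10624 = 1.4842.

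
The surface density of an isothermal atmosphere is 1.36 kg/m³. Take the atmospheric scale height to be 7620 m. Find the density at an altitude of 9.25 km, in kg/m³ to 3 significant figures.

ρ ≈ 0.404 kg/m³

In an isothermal atmosphere, density decays like pressure: ρ = ρ₀ exp(−z/H).
z/H = 9250.0/7620.0 = 1.2139; exp(−1.2139) = 0.29704.
ρ = 1.36 × 0.29704 = 0.40397 kg/m³.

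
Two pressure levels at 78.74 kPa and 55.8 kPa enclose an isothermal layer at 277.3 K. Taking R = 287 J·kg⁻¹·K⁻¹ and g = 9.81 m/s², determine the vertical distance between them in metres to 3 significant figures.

Hypsometric equation: Δz = (R T̄/g) ln(P₁/P₂).
R T̄/g = 287 × 277.3 / 9.81 = 8112.7 m.
ln(78.74/55.8) = ln(1.4111) = 0.34437.
Δz = 8112.7 × 0.34437 = 2793.8 m.

Δz ≈ 2790 m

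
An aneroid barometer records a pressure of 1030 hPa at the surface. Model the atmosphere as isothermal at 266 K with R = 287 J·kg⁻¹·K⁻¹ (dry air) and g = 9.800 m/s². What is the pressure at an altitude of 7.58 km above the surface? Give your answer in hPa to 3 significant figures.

Scale height: H = RT/g = 287 × 266 / 9.800 = 7790.0 m.
Barometric formula: P = P₀ exp(−z/H).
z/H = 7580.0/7790.0 = 0.97304; exp(−0.97304) = 0.37793.
P = 1030 × 0.37793 = 389.27 hPa.

P ≈ 389 hPa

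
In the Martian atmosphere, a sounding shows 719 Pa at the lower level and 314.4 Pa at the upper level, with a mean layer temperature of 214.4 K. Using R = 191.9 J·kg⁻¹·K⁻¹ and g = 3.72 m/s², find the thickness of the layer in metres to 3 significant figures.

Δz ≈ 9150 m

Hypsometric equation: Δz = (R T̄/g) ln(P₁/P₂).
R T̄/g = 191.9 × 214.4 / 3.72 = 11060 m.
ln(719/314.4) = ln(2.2869) = 0.82720.
Δz = 11060 × 0.82720 = 9148.8 m.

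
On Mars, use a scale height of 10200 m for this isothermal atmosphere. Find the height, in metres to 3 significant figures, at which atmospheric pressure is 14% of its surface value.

Set P/P₀ = exp(−z/H) = 0.14, so z = −H ln(0.14).
−ln(0.14) = 1.9661; z = 10200 × 1.9661 = 20054 m.

z ≈ 20100 m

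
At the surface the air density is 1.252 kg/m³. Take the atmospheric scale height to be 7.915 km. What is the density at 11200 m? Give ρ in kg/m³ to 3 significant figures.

ρ ≈ 0.304 kg/m³

In an isothermal atmosphere, density decays like pressure: ρ = ρ₀ exp(−z/H).
z/H = 11200/7915.0 = 1.4150; exp(−1.4150) = 0.24293.
ρ = 1.252 × 0.24293 = 0.30415 kg/m³.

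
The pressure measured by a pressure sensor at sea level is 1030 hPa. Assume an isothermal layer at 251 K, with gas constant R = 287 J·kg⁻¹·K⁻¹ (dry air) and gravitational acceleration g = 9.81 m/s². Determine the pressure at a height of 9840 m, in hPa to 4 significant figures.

Scale height: H = RT/g = 287 × 251 / 9.81 = 7343.2 m.
Barometric formula: P = P₀ exp(−z/H).
z/H = 9840.0/7343.2 = 1.3400; exp(−1.3400) = 0.26185.
P = 1030 × 0.26185 = 269.71 hPa.

P ≈ 269.7 hPa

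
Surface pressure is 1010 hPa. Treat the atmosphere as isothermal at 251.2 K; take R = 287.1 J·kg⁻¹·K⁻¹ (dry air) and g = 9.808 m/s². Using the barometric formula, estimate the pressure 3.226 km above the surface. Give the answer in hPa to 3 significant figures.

P ≈ 651 hPa

Scale height: H = RT/g = 287.1 × 251.2 / 9.808 = 7353.1 m.
Barometric formula: P = P₀ exp(−z/H).
z/H = 3226.0/7353.1 = 0.43873; exp(−0.43873) = 0.64485.
P = 1010 × 0.64485 = 651.30 hPa.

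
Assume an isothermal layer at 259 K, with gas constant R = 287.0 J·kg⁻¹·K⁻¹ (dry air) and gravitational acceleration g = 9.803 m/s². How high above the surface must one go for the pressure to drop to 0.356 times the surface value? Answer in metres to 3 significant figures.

z ≈ 7830 m

Scale height: H = RT/g = 287.0 × 259 / 9.803 = 7582.7 m.
Set P/P₀ = exp(−z/H) = 0.356, so z = −H ln(0.356).
−ln(0.356) = 1.0328; z = 7582.7 × 1.0328 = 7831.4 m.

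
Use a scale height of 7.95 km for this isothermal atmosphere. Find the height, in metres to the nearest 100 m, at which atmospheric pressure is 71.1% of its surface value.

Set P/P₀ = exp(−z/H) = 0.711, so z = −H ln(0.711).
−ln(0.711) = 0.34108; z = 7950.0 × 0.34108 = 2711.6 m.

z ≈ 2700 m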